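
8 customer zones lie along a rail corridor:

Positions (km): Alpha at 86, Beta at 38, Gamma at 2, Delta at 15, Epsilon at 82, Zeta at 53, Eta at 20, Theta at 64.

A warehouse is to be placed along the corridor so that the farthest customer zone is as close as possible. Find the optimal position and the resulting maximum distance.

The 1-center on a line is the midpoint of the two extreme points: leftmost at 2, rightmost at 86.
Optimal location = (2 + 86)/2 = 44; maximum distance = (86 − 2)/2 = 42.

location 44, max distance 42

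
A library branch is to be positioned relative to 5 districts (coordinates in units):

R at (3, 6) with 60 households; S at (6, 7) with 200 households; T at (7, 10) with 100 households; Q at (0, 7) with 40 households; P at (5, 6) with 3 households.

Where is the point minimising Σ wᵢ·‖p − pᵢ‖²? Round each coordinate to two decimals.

(5.20, 7.59)

The minimiser of Σwᵢ‖p−pᵢ‖² is the weighted centroid p* = (Σwᵢpᵢ)/(Σwᵢ).
Σwᵢ = 403.
Σwᵢxᵢ = 60·3 + 200·6 + 100·7 + 40·0 + 3·5 = 2095.
Σwᵢyᵢ = 60·6 + 200·7 + 100·10 + 40·7 + 3·6 = 3058.
x* = 2095/403 = 5.20, y* = 3058/403 = 7.59.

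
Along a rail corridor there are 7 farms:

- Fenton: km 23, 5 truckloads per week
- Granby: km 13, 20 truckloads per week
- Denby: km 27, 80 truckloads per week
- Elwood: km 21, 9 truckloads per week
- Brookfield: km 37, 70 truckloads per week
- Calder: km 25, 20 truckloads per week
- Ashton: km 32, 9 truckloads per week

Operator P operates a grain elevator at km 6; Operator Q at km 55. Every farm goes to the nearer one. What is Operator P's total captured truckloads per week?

134

The indifferent point is the midpoint (6+55)/2 = 30.5; farms left of it (closer to Operator P at 6) go to Operator P, those right go to Operator Q.
  Granby at 13 (w=20) → Operator P
  Elwood at 21 (w=9) → Operator P
  Fenton at 23 (w=5) → Operator P
  Calder at 25 (w=20) → Operator P
  Denby at 27 (w=80) → Operator P
  Ashton at 32 (w=9) → Operator Q
  Brookfield at 37 (w=70) → Operator Q
Operator P captures 134; Operator Q captures 79.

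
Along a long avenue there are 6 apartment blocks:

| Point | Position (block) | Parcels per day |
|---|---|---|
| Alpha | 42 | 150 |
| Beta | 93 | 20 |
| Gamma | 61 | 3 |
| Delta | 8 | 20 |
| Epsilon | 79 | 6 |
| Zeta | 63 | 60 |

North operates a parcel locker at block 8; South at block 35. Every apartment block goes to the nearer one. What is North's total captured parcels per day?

The indifferent point is the midpoint (8+35)/2 = 21.5; apartment blocks left of it (closer to North at 8) go to North, those right go to South.
  Delta at 8 (w=20) → North
  Alpha at 42 (w=150) → South
  Gamma at 61 (w=3) → South
  Zeta at 63 (w=60) → South
  Epsilon at 79 (w=6) → South
  Beta at 93 (w=20) → South
North captures 20; South captures 239.

20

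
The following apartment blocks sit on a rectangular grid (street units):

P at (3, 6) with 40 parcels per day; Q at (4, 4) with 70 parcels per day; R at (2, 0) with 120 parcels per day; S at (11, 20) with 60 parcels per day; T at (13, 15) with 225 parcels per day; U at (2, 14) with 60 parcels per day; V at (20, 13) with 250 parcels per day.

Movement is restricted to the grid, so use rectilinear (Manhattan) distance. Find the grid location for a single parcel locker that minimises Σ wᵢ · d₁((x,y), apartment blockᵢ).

(13, 13)

Manhattan distance separates: Σwᵢ(|x−xᵢ|+|y−yᵢ|) = Σwᵢ|x−xᵢ| + Σwᵢ|y−yᵢ|, so x and y are optimised independently as 1-D weighted medians.
Total weight W = 825; half = 412.5.
x-coordinate, sorted with cumulative weight:
  x=2 (R, w=120) cum 120
  x=2 (U, w=60) cum 180
  x=3 (P, w=40) cum 220
  x=4 (Q, w=70) cum 290
  x=11 (S, w=60) cum 350
  x=13 (T, w=225) cum 575  ← median
  x=20 (V, w=250) cum 825
⇒ x* = 13
y-coordinate, sorted with cumulative weight:
  y=0 (R, w=120) cum 120
  y=4 (Q, w=70) cum 190
  y=6 (P, w=40) cum 230
  y=13 (V, w=250) cum 480  ← median
  y=14 (U, w=60) cum 540
  y=15 (T, w=225) cum 765
  y=20 (S, w=60) cum 825
⇒ y* = 13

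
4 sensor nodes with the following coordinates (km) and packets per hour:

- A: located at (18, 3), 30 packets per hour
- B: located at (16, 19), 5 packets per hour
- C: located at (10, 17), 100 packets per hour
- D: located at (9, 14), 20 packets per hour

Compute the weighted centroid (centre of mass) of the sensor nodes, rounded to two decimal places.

(11.61, 13.97)

The minimiser of Σwᵢ‖p−pᵢ‖² is the weighted centroid p* = (Σwᵢpᵢ)/(Σwᵢ).
Σwᵢ = 155.
Σwᵢxᵢ = 30·18 + 5·16 + 100·10 + 20·9 = 1800.
Σwᵢyᵢ = 30·3 + 5·19 + 100·17 + 20·14 = 2165.
x* = 1800/155 = 11.61, y* = 2165/155 = 13.97.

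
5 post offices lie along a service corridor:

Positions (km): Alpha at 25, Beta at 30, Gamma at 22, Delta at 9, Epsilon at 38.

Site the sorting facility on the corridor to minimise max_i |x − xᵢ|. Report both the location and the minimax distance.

location 23.5, max distance 14.5

The 1-center on a line is the midpoint of the two extreme points: leftmost at 9, rightmost at 38.
Optimal location = (9 + 38)/2 = 23.5; maximum distance = (38 − 9)/2 = 14.5.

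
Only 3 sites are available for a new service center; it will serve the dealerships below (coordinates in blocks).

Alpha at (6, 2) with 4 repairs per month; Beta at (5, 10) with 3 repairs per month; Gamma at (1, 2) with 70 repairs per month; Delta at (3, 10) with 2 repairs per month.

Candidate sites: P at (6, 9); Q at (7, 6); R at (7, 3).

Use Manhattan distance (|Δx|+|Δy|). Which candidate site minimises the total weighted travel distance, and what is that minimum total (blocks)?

Total weighted distance at each candidate:
  P (6, 9): total = 882
  Q (7, 6): total = 754
  R (7, 3): total = 547
Minimum is at R with total 547 blocks.

R, total 547 blocks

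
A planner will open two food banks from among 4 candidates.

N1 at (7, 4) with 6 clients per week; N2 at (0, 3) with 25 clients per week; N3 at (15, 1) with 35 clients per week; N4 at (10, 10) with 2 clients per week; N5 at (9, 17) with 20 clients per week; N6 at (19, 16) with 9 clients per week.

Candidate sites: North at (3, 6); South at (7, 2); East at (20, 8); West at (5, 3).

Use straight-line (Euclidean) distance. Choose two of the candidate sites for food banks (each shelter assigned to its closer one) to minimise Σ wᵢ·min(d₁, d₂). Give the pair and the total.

{North, East}, total 773.3

Evaluate every pair (each demand assigned to the nearer of the two):
  {North, East}: total = 773.3
  {East, West}: total = 813.5
  {North, South}: total = 832.9
  {South, East}: total = 844.9
  {South, West}: total = 893.4
  {North, West}: total = 912.9
Best pair: {North, East} with total 773.3.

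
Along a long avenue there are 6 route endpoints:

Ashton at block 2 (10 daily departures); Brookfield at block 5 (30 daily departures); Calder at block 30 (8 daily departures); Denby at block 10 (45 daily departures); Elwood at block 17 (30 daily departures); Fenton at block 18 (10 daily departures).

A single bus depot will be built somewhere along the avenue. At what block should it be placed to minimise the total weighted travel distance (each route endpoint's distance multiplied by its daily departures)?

x = 10

For a sum of weighted absolute distances on a line, the optimum is the weighted median (not the mean). Total weight W = 133; half-weight = 66.5.
Sort by position and accumulate weight:
  block 2 (Ashton, w=10) → cum 10
  block 5 (Brookfield, w=30) → cum 40
  block 10 (Denby, w=45) → cum 85  ≥ 66.5 → median here
  block 17 (Elwood, w=30) → cum 115
  block 18 (Fenton, w=10) → cum 125
  block 30 (Calder, w=8) → cum 133
Optimal location: block 10.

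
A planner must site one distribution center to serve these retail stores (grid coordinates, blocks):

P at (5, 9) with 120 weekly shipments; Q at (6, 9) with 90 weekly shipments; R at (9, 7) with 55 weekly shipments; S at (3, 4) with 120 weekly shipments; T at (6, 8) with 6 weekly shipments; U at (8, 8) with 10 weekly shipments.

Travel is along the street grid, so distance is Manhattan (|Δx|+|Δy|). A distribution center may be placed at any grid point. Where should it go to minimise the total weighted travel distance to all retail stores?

Manhattan distance separates: Σwᵢ(|x−xᵢ|+|y−yᵢ|) = Σwᵢ|x−xᵢ| + Σwᵢ|y−yᵢ|, so x and y are optimised independently as 1-D weighted medians.
Total weight W = 401; half = 200.5.
x-coordinate, sorted with cumulative weight:
  x=3 (S, w=120) cum 120
  x=5 (P, w=120) cum 240  ← median
  x=6 (Q, w=90) cum 330
  x=6 (T, w=6) cum 336
  x=8 (U, w=10) cum 346
  x=9 (R, w=55) cum 401
⇒ x* = 5
y-coordinate, sorted with cumulative weight:
  y=4 (S, w=120) cum 120
  y=7 (R, w=55) cum 175
  y=8 (T, w=6) cum 181
  y=8 (U, w=10) cum 191
  y=9 (P, w=120) cum 311  ← median
  y=9 (Q, w=90) cum 401
⇒ y* = 9

(5, 9)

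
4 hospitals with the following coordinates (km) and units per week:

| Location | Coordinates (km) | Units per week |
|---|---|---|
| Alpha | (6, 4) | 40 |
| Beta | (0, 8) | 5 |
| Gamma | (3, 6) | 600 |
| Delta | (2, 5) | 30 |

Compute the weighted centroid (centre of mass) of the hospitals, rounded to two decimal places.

(3.11, 5.85)

The minimiser of Σwᵢ‖p−pᵢ‖² is the weighted centroid p* = (Σwᵢpᵢ)/(Σwᵢ).
Σwᵢ = 675.
Σwᵢxᵢ = 40·6 + 5·0 + 600·3 + 30·2 = 2100.
Σwᵢyᵢ = 40·4 + 5·8 + 600·6 + 30·5 = 3950.
x* = 2100/675 = 3.11, y* = 3950/675 = 5.85.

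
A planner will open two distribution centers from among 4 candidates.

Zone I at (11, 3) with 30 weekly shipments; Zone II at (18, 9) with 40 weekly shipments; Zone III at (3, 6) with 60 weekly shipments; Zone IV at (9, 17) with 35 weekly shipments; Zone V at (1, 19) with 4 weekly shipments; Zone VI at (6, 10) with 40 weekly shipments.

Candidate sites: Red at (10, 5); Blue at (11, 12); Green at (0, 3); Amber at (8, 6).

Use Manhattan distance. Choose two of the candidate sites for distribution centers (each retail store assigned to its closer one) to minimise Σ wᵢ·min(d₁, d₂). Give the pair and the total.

{Blue, Amber}, total 1433

Evaluate every pair (each demand assigned to the nearer of the two):
  {Blue, Amber}: total = 1433
  {Red, Blue}: total = 1563
  {Red, Amber}: total = 1610
  {Blue, Green}: total = 1623
  {Green, Amber}: total = 1728
  {Red, Green}: total = 1813
Best pair: {Blue, Amber} with total 1433.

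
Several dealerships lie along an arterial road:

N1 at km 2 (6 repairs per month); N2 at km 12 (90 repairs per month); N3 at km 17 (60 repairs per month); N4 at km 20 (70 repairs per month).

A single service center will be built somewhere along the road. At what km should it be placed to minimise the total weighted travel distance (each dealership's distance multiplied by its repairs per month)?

x = 17

For a sum of weighted absolute distances on a line, the optimum is the weighted median (not the mean). Total weight W = 226; half-weight = 113.
Sort by position and accumulate weight:
  km 2 (N1, w=6) → cum 6
  km 12 (N2, w=90) → cum 96
  km 17 (N3, w=60) → cum 156  ≥ 113 → median here
  km 20 (N4, w=70) → cum 226
Optimal location: km 17.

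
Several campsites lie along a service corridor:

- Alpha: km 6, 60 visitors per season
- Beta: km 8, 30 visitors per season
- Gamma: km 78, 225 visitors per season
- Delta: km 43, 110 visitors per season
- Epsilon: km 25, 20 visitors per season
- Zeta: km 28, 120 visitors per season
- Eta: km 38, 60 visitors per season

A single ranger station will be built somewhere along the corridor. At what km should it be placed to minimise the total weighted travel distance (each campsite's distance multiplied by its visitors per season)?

For a sum of weighted absolute distances on a line, the optimum is the weighted median (not the mean). Total weight W = 625; half-weight = 312.5.
Sort by position and accumulate weight:
  km 6 (Alpha, w=60) → cum 60
  km 8 (Beta, w=30) → cum 90
  km 25 (Epsilon, w=20) → cum 110
  km 28 (Zeta, w=120) → cum 230
  km 38 (Eta, w=60) → cum 290
  km 43 (Delta, w=110) → cum 400  ≥ 312.5 → median here
  km 78 (Gamma, w=225) → cum 625
Optimal location: km 43.

x = 43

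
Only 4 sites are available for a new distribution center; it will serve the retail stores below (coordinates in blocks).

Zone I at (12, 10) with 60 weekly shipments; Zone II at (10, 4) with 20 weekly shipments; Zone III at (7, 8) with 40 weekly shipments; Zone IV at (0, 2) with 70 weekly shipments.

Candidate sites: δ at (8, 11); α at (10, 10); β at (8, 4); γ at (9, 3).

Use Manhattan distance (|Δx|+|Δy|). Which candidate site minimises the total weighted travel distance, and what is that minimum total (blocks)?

β, total 1540 blocks

Total weighted distance at each candidate:
  δ (8, 11): total = 1830
  α (10, 10): total = 1700
  β (8, 4): total = 1540
  γ (9, 3): total = 1620
Minimum is at β with total 1540 blocks.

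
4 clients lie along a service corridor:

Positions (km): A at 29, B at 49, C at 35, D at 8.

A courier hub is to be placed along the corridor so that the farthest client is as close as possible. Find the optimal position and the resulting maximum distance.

The 1-center on a line is the midpoint of the two extreme points: leftmost at 8, rightmost at 49.
Optimal location = (8 + 49)/2 = 28.5; maximum distance = (49 − 8)/2 = 20.5.

location 28.5, max distance 20.5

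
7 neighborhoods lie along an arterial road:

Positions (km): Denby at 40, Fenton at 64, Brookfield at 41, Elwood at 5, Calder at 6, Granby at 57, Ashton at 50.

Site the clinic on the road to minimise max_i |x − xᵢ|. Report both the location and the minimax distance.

location 34.5, max distance 29.5

The 1-center on a line is the midpoint of the two extreme points: leftmost at 5, rightmost at 64.
Optimal location = (5 + 64)/2 = 34.5; maximum distance = (64 − 5)/2 = 29.5.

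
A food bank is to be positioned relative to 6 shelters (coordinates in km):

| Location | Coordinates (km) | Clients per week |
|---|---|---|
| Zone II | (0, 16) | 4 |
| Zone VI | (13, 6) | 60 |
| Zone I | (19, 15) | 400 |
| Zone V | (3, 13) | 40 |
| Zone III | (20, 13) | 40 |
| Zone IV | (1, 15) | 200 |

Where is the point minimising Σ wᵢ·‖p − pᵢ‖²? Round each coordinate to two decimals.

The minimiser of Σwᵢ‖p−pᵢ‖² is the weighted centroid p* = (Σwᵢpᵢ)/(Σwᵢ).
Σwᵢ = 744.
Σwᵢxᵢ = 4·0 + 60·13 + 400·19 + 40·3 + 40·20 + 200·1 = 9500.
Σwᵢyᵢ = 4·16 + 60·6 + 400·15 + 40·13 + 40·13 + 200·15 = 10464.
x* = 9500/744 = 12.77, y* = 10464/744 = 14.06.

(12.77, 14.06)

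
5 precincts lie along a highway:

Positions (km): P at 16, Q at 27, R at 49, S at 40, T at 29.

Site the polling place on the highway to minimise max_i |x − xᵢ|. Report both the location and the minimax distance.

The 1-center on a line is the midpoint of the two extreme points: leftmost at 16, rightmost at 49.
Optimal location = (16 + 49)/2 = 32.5; maximum distance = (49 − 16)/2 = 16.5.

location 32.5, max distance 16.5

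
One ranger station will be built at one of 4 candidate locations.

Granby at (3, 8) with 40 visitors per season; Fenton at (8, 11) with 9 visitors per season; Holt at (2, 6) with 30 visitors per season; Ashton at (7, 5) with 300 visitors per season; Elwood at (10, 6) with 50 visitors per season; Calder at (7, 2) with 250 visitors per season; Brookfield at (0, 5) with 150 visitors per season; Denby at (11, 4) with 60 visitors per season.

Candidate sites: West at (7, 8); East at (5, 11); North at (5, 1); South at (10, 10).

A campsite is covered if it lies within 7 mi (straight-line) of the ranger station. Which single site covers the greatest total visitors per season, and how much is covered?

Coverage radius r = 7 mi; a point is covered iff (Δx)²+(Δy)² ≤ 7² = 49.
  West (7, 8): covers {Granby, Fenton, Holt, Ashton, Elwood, Calder, Denby} → 739
  East (5, 11): covers {Granby, Fenton, Holt, Ashton} → 379
  North (5, 1): covers {Holt, Ashton, Calder, Brookfield, Denby} → 790
  South (10, 10): covers {Fenton, Ashton, Elwood, Denby} → 419
Maximum coverage at North: 790 visitors per season.

North, covering 790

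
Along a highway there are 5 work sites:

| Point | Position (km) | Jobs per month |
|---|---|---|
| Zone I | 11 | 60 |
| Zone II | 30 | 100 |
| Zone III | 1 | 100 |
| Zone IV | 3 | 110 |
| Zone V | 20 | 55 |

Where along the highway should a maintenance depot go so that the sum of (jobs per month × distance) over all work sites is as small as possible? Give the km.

For a sum of weighted absolute distances on a line, the optimum is the weighted median (not the mean). Total weight W = 425; half-weight = 212.5.
Sort by position and accumulate weight:
  km 1 (Zone III, w=100) → cum 100
  km 3 (Zone IV, w=110) → cum 210
  km 11 (Zone I, w=60) → cum 270  ≥ 212.5 → median here
  km 20 (Zone V, w=55) → cum 325
  km 30 (Zone II, w=100) → cum 425
Optimal location: km 11.

x = 11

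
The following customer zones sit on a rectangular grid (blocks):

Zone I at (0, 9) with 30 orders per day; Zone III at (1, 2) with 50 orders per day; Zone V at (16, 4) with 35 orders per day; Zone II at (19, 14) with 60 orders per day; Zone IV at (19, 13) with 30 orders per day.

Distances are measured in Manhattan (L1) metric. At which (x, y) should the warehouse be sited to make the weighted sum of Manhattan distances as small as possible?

(16, 9)

Manhattan distance separates: Σwᵢ(|x−xᵢ|+|y−yᵢ|) = Σwᵢ|x−xᵢ| + Σwᵢ|y−yᵢ|, so x and y are optimised independently as 1-D weighted medians.
Total weight W = 205; half = 102.5.
x-coordinate, sorted with cumulative weight:
  x=0 (Zone I, w=30) cum 30
  x=1 (Zone III, w=50) cum 80
  x=16 (Zone V, w=35) cum 115  ← median
  x=19 (Zone II, w=60) cum 175
  x=19 (Zone IV, w=30) cum 205
⇒ x* = 16
y-coordinate, sorted with cumulative weight:
  y=2 (Zone III, w=50) cum 50
  y=4 (Zone V, w=35) cum 85
  y=9 (Zone I, w=30) cum 115  ← median
  y=13 (Zone IV, w=30) cum 145
  y=14 (Zone II, w=60) cum 205
⇒ y* = 9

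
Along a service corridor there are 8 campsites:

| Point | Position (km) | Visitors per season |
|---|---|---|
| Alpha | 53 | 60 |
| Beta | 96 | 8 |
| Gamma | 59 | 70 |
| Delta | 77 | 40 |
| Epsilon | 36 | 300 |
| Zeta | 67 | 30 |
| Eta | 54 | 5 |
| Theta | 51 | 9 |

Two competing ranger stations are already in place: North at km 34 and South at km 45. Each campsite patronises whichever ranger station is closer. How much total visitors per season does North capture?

The indifferent point is the midpoint (34+45)/2 = 39.5; campsites left of it (closer to North at 34) go to North, those right go to South.
  Epsilon at 36 (w=300) → North
  Theta at 51 (w=9) → South
  Alpha at 53 (w=60) → South
  Eta at 54 (w=5) → South
  Gamma at 59 (w=70) → South
  Zeta at 67 (w=30) → South
  Delta at 77 (w=40) → South
  Beta at 96 (w=8) → South
North captures 300; South captures 222.

300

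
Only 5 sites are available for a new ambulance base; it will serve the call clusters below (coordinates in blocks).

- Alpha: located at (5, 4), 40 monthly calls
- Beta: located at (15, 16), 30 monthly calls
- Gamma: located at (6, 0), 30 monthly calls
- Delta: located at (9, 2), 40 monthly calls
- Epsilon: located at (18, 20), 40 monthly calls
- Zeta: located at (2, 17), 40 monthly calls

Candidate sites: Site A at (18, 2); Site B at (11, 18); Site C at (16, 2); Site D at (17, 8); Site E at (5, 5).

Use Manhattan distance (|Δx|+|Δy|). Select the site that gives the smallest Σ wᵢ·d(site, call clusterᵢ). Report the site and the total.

Total weighted distance at each candidate:
  Site A (18, 2): total = 3850
  Site B (11, 18): total = 3150
  Site C (16, 2): total = 3570
  Site D (17, 8): total = 3550
  Site E (5, 5): total = 2850
Minimum is at Site E with total 2850 blocks.

Site E, total 2850 blocks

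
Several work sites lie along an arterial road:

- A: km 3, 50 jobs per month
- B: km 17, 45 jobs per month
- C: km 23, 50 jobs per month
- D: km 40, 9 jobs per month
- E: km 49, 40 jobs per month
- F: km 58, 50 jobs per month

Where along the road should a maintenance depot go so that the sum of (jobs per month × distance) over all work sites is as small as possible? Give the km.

For a sum of weighted absolute distances on a line, the optimum is the weighted median (not the mean). Total weight W = 244; half-weight = 122.
Sort by position and accumulate weight:
  km 3 (A, w=50) → cum 50
  km 17 (B, w=45) → cum 95
  km 23 (C, w=50) → cum 145  ≥ 122 → median here
  km 40 (D, w=9) → cum 154
  km 49 (E, w=40) → cum 194
  km 58 (F, w=50) → cum 244
Optimal location: km 23.

x = 23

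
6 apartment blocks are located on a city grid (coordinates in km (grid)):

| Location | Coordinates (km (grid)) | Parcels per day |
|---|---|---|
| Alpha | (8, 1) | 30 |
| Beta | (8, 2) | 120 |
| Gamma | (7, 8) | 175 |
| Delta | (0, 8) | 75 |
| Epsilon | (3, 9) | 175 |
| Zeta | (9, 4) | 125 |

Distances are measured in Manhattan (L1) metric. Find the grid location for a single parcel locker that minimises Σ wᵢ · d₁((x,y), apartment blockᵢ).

Manhattan distance separates: Σwᵢ(|x−xᵢ|+|y−yᵢ|) = Σwᵢ|x−xᵢ| + Σwᵢ|y−yᵢ|, so x and y are optimised independently as 1-D weighted medians.
Total weight W = 700; half = 350.
x-coordinate, sorted with cumulative weight:
  x=0 (Delta, w=75) cum 75
  x=3 (Epsilon, w=175) cum 250
  x=7 (Gamma, w=175) cum 425  ← median
  x=8 (Alpha, w=30) cum 455
  x=8 (Beta, w=120) cum 575
  x=9 (Zeta, w=125) cum 700
⇒ x* = 7
y-coordinate, sorted with cumulative weight:
  y=1 (Alpha, w=30) cum 30
  y=2 (Beta, w=120) cum 150
  y=4 (Zeta, w=125) cum 275
  y=8 (Gamma, w=175) cum 450  ← median
  y=8 (Delta, w=75) cum 525
  y=9 (Epsilon, w=175) cum 700
⇒ y* = 8

(7, 8)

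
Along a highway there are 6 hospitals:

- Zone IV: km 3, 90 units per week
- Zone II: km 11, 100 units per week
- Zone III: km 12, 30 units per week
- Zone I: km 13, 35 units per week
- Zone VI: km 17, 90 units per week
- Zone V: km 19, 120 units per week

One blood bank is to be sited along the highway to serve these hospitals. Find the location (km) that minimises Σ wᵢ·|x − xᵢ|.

For a sum of weighted absolute distances on a line, the optimum is the weighted median (not the mean). Total weight W = 465; half-weight = 232.5.
Sort by position and accumulate weight:
  km 3 (Zone IV, w=90) → cum 90
  km 11 (Zone II, w=100) → cum 190
  km 12 (Zone III, w=30) → cum 220
  km 13 (Zone I, w=35) → cum 255  ≥ 232.5 → median here
  km 17 (Zone VI, w=90) → cum 345
  km 19 (Zone V, w=120) → cum 465
Optimal location: km 13.

x = 13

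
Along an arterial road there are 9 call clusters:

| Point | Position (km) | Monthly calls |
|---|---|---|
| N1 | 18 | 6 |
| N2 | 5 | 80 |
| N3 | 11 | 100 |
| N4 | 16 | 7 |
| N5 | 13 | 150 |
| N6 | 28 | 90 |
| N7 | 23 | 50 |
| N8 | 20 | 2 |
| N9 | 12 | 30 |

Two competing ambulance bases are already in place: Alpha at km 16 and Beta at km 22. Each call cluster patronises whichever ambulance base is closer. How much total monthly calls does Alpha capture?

373

The indifferent point is the midpoint (16+22)/2 = 19; call clusters left of it (closer to Alpha at 16) go to Alpha, those right go to Beta.
  N2 at 5 (w=80) → Alpha
  N3 at 11 (w=100) → Alpha
  N9 at 12 (w=30) → Alpha
  N5 at 13 (w=150) → Alpha
  N4 at 16 (w=7) → Alpha
  N1 at 18 (w=6) → Alpha
  N8 at 20 (w=2) → Beta
  N7 at 23 (w=50) → Beta
  N6 at 28 (w=90) → Beta
Alpha captures 373; Beta captures 142.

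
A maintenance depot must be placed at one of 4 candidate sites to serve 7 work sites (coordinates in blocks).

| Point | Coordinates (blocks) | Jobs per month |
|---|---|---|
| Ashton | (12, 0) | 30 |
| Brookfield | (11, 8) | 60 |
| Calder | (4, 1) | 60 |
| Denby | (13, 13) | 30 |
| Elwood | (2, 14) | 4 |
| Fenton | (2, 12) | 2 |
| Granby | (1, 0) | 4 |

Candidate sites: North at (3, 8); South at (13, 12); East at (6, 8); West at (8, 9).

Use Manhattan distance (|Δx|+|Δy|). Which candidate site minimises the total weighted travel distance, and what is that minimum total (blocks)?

Total weighted distance at each candidate:
  North (3, 8): total = 1998
  South (13, 12): total = 2150
  East (6, 8): total = 1728
  West (8, 9): total = 1746
Minimum is at East with total 1728 blocks.

East, total 1728 blocks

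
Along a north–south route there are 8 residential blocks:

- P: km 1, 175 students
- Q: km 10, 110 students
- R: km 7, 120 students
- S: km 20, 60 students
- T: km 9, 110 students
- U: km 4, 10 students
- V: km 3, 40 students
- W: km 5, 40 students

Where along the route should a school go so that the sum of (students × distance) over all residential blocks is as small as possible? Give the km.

x = 7

For a sum of weighted absolute distances on a line, the optimum is the weighted median (not the mean). Total weight W = 665; half-weight = 332.5.
Sort by position and accumulate weight:
  km 1 (P, w=175) → cum 175
  km 3 (V, w=40) → cum 215
  km 4 (U, w=10) → cum 225
  km 5 (W, w=40) → cum 265
  km 7 (R, w=120) → cum 385  ≥ 332.5 → median here
  km 9 (T, w=110) → cum 495
  km 10 (Q, w=110) → cum 605
  km 20 (S, w=60) → cum 665
Optimal location: km 7.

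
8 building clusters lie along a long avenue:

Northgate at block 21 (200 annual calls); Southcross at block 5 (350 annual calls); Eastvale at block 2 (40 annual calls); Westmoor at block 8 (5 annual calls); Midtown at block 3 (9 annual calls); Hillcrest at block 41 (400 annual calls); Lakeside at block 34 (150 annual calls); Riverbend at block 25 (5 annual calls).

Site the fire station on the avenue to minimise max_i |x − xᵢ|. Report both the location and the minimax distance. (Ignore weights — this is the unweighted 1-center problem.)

The 1-center on a line is the midpoint of the two extreme points: leftmost at 2, rightmost at 41.
Optimal location = (2 + 41)/2 = 21.5; maximum distance = (41 − 2)/2 = 19.5.

location 21.5, max distance 19.5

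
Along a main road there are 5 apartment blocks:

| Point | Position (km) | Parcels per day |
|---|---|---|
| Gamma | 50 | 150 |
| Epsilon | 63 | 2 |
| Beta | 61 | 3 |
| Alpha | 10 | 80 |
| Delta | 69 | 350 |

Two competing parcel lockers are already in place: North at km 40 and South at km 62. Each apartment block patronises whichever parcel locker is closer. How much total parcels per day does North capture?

The indifferent point is the midpoint (40+62)/2 = 51; apartment blocks left of it (closer to North at 40) go to North, those right go to South.
  Alpha at 10 (w=80) → North
  Gamma at 50 (w=150) → North
  Beta at 61 (w=3) → South
  Epsilon at 63 (w=2) → South
  Delta at 69 (w=350) → South
North captures 230; South captures 355.

230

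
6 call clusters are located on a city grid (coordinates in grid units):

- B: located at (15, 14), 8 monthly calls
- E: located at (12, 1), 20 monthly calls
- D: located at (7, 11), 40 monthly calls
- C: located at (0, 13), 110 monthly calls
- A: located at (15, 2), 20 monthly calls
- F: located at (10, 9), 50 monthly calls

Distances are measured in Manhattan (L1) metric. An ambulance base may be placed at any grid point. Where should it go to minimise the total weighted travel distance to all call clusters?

Manhattan distance separates: Σwᵢ(|x−xᵢ|+|y−yᵢ|) = Σwᵢ|x−xᵢ| + Σwᵢ|y−yᵢ|, so x and y are optimised independently as 1-D weighted medians.
Total weight W = 248; half = 124.
x-coordinate, sorted with cumulative weight:
  x=0 (C, w=110) cum 110
  x=7 (D, w=40) cum 150  ← median
  x=10 (F, w=50) cum 200
  x=12 (E, w=20) cum 220
  x=15 (B, w=8) cum 228
  x=15 (A, w=20) cum 248
⇒ x* = 7
y-coordinate, sorted with cumulative weight:
  y=1 (E, w=20) cum 20
  y=2 (A, w=20) cum 40
  y=9 (F, w=50) cum 90
  y=11 (D, w=40) cum 130  ← median
  y=13 (C, w=110) cum 240
  y=14 (B, w=8) cum 248
⇒ y* = 11

(7, 11)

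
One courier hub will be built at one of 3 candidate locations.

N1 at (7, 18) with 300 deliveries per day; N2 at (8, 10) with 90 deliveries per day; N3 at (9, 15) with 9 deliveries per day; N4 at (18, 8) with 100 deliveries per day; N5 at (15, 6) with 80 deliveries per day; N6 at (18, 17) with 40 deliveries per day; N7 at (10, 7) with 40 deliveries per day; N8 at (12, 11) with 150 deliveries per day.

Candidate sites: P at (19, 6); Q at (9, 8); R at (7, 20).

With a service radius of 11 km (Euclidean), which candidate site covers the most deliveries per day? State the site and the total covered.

Q, covering 769

Coverage radius r = 11 km; a point is covered iff (Δx)²+(Δy)² ≤ 11² = 121.
  P (19, 6): covers {N4, N5, N7, N8} → 370
  Q (9, 8): covers {N1, N2, N3, N4, N5, N7, N8} → 769
  R (7, 20): covers {N1, N2, N3, N8} → 549
Maximum coverage at Q: 769 deliveries per day.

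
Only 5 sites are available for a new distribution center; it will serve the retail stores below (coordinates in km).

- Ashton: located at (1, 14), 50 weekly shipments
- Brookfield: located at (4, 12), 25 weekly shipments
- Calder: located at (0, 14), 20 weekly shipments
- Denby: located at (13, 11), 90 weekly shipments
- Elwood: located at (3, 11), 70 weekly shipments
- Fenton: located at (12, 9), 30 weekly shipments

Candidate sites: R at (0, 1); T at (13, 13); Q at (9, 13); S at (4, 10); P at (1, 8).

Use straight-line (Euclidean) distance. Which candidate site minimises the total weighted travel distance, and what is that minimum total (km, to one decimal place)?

Total weighted distance at each candidate:
  R (0, 1): total = 3844.1
  T (13, 13): total = 2106.8
  Q (9, 13): total = 1706.9
  S (4, 10): total = 1569.0
  P (1, 8): total = 2243.6
Minimum is at S with total 1569.0 km.

S, total 1569.0 km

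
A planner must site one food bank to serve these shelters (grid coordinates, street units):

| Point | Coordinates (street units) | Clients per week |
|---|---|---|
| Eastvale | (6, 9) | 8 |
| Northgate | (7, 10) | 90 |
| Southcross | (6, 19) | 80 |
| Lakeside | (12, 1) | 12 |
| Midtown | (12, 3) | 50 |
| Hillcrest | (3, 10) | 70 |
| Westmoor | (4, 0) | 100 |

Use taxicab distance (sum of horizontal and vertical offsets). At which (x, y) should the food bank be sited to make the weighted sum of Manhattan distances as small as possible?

(6, 10)

Manhattan distance separates: Σwᵢ(|x−xᵢ|+|y−yᵢ|) = Σwᵢ|x−xᵢ| + Σwᵢ|y−yᵢ|, so x and y are optimised independently as 1-D weighted medians.
Total weight W = 410; half = 205.
x-coordinate, sorted with cumulative weight:
  x=3 (Hillcrest, w=70) cum 70
  x=4 (Westmoor, w=100) cum 170
  x=6 (Eastvale, w=8) cum 178
  x=6 (Southcross, w=80) cum 258  ← median
  x=7 (Northgate, w=90) cum 348
  x=12 (Lakeside, w=12) cum 360
  x=12 (Midtown, w=50) cum 410
⇒ x* = 6
y-coordinate, sorted with cumulative weight:
  y=0 (Westmoor, w=100) cum 100
  y=1 (Lakeside, w=12) cum 112
  y=3 (Midtown, w=50) cum 162
  y=9 (Eastvale, w=8) cum 170
  y=10 (Northgate, w=90) cum 260  ← median
  y=10 (Hillcrest, w=70) cum 330
  y=19 (Southcross, w=80) cum 410
⇒ y* = 10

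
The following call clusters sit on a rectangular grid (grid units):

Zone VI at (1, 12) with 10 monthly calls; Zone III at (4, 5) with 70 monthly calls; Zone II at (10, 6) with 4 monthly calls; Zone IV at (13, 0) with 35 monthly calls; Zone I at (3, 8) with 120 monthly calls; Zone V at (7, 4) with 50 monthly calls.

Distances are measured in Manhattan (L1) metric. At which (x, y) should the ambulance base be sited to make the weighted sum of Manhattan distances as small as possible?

(4, 5)

Manhattan distance separates: Σwᵢ(|x−xᵢ|+|y−yᵢ|) = Σwᵢ|x−xᵢ| + Σwᵢ|y−yᵢ|, so x and y are optimised independently as 1-D weighted medians.
Total weight W = 289; half = 144.5.
x-coordinate, sorted with cumulative weight:
  x=1 (Zone VI, w=10) cum 10
  x=3 (Zone I, w=120) cum 130
  x=4 (Zone III, w=70) cum 200  ← median
  x=7 (Zone V, w=50) cum 250
  x=10 (Zone II, w=4) cum 254
  x=13 (Zone IV, w=35) cum 289
⇒ x* = 4
y-coordinate, sorted with cumulative weight:
  y=0 (Zone IV, w=35) cum 35
  y=4 (Zone V, w=50) cum 85
  y=5 (Zone III, w=70) cum 155  ← median
  y=6 (Zone II, w=4) cum 159
  y=8 (Zone I, w=120) cum 279
  y=12 (Zone VI, w=10) cum 289
⇒ y* = 5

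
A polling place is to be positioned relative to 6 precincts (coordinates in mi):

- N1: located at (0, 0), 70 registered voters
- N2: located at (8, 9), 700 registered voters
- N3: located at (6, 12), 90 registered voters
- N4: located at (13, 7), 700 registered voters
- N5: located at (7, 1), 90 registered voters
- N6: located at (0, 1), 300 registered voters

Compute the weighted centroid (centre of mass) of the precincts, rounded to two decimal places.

(8.14, 6.50)

The minimiser of Σwᵢ‖p−pᵢ‖² is the weighted centroid p* = (Σwᵢpᵢ)/(Σwᵢ).
Σwᵢ = 1950.
Σwᵢxᵢ = 70·0 + 700·8 + 90·6 + 700·13 + 90·7 + 300·0 = 15870.
Σwᵢyᵢ = 70·0 + 700·9 + 90·12 + 700·7 + 90·1 + 300·1 = 12670.
x* = 15870/1950 = 8.14, y* = 12670/1950 = 6.50.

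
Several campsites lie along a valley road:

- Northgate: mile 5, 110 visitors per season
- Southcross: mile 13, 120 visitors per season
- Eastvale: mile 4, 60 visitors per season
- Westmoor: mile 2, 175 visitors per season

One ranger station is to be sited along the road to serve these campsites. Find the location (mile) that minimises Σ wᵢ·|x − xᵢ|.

For a sum of weighted absolute distances on a line, the optimum is the weighted median (not the mean). Total weight W = 465; half-weight = 232.5.
Sort by position and accumulate weight:
  mile 2 (Westmoor, w=175) → cum 175
  mile 4 (Eastvale, w=60) → cum 235  ≥ 232.5 → median here
  mile 5 (Northgate, w=110) → cum 345
  mile 13 (Southcross, w=120) → cum 465
Optimal location: mile 4.

x = 4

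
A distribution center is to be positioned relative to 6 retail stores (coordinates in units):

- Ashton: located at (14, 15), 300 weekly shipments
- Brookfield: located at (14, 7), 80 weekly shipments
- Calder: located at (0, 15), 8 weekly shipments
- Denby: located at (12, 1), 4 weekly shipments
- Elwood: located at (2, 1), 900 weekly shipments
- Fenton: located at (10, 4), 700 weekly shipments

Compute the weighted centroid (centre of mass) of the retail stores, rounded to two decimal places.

The minimiser of Σwᵢ‖p−pᵢ‖² is the weighted centroid p* = (Σwᵢpᵢ)/(Σwᵢ).
Σwᵢ = 1992.
Σwᵢxᵢ = 300·14 + 80·14 + 8·0 + 4·12 + 900·2 + 700·10 = 14168.
Σwᵢyᵢ = 300·15 + 80·7 + 8·15 + 4·1 + 900·1 + 700·4 = 8884.
x* = 14168/1992 = 7.11, y* = 8884/1992 = 4.46.

(7.11, 4.46)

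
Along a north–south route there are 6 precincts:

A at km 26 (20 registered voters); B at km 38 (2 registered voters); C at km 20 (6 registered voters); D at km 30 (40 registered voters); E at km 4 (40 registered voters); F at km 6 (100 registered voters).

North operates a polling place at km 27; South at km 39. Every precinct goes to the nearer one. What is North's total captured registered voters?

206

The indifferent point is the midpoint (27+39)/2 = 33; precincts left of it (closer to North at 27) go to North, those right go to South.
  E at 4 (w=40) → North
  F at 6 (w=100) → North
  C at 20 (w=6) → North
  A at 26 (w=20) → North
  D at 30 (w=40) → North
  B at 38 (w=2) → South
North captures 206; South captures 2.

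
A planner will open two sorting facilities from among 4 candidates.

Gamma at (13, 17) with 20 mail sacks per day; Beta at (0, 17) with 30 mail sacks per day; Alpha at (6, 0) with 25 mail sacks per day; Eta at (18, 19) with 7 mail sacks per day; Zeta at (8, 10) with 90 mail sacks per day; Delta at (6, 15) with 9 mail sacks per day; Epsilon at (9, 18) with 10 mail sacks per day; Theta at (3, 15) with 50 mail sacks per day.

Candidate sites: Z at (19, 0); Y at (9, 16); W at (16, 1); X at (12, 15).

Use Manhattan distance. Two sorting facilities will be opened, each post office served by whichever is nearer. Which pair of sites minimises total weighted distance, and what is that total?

Evaluate every pair (each demand assigned to the nearer of the two):
  {Y, W}: total = 1795
  {Z, Y}: total = 1845
  {Y, X}: total = 1941
  {W, X}: total = 2199
  {Z, X}: total = 2249
  {Z, W}: total = 5091
Best pair: {Y, W} with total 1795.

{Y, W}, total 1795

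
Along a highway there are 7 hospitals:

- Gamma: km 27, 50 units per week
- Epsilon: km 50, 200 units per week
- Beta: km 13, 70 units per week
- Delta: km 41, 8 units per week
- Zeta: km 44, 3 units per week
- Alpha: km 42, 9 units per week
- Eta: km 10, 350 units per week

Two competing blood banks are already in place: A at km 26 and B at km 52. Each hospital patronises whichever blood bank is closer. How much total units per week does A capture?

470

The indifferent point is the midpoint (26+52)/2 = 39; hospitals left of it (closer to A at 26) go to A, those right go to B.
  Eta at 10 (w=350) → A
  Beta at 13 (w=70) → A
  Gamma at 27 (w=50) → A
  Delta at 41 (w=8) → B
  Alpha at 42 (w=9) → B
  Zeta at 44 (w=3) → B
  Epsilon at 50 (w=200) → B
A captures 470; B captures 220.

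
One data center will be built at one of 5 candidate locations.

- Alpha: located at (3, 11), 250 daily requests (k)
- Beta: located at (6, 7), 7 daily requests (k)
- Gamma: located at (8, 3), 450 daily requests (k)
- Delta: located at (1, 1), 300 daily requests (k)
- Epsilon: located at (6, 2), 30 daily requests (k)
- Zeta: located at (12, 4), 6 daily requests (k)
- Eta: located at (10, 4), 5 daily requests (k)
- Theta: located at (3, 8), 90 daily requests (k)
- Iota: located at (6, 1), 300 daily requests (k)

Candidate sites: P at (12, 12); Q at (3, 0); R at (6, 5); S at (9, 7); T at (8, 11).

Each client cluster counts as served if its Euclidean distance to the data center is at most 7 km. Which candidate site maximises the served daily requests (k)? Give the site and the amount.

Coverage radius r = 7 km; a point is covered iff (Δx)²+(Δy)² ≤ 7² = 49.
  P (12, 12): covers {none} → 0
  Q (3, 0): covers {Gamma, Delta, Epsilon, Iota} → 1080
  R (6, 5): covers {Alpha, Beta, Gamma, Delta, Epsilon, Zeta, Eta, Theta, Iota} → 1438
  S (9, 7): covers {Beta, Gamma, Epsilon, Zeta, Eta, Theta, Iota} → 888
  T (8, 11): covers {Alpha, Beta, Theta} → 347
Maximum coverage at R: 1438 daily requests (k).

R, covering 1438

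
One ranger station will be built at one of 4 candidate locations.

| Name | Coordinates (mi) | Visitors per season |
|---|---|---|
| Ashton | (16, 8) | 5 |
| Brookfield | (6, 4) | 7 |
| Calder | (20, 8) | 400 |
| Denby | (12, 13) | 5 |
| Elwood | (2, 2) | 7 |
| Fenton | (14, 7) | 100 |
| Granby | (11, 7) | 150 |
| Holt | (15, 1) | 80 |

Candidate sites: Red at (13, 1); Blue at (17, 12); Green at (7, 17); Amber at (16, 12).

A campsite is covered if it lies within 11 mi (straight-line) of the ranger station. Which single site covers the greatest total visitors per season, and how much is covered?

Red, covering 742

Coverage radius r = 11 mi; a point is covered iff (Δx)²+(Δy)² ≤ 11² = 121.
  Red (13, 1): covers {Ashton, Brookfield, Calder, Fenton, Granby, Holt} → 742
  Blue (17, 12): covers {Ashton, Calder, Denby, Fenton, Granby} → 660
  Green (7, 17): covers {Denby, Granby} → 155
  Amber (16, 12): covers {Ashton, Calder, Denby, Fenton, Granby} → 660
Maximum coverage at Red: 742 visitors per season.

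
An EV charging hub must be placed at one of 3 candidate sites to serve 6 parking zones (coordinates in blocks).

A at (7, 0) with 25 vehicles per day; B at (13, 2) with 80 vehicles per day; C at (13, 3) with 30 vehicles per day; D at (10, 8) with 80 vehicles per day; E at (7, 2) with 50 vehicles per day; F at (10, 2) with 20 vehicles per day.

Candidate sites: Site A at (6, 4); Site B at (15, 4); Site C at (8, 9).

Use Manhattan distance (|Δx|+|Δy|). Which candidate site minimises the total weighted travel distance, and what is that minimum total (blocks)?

Site A, total 1995 blocks

Total weighted distance at each candidate:
  Site A (6, 4): total = 1995
  Site B (15, 4): total = 2070
  Site C (8, 9): total = 2360
Minimum is at Site A with total 1995 blocks.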